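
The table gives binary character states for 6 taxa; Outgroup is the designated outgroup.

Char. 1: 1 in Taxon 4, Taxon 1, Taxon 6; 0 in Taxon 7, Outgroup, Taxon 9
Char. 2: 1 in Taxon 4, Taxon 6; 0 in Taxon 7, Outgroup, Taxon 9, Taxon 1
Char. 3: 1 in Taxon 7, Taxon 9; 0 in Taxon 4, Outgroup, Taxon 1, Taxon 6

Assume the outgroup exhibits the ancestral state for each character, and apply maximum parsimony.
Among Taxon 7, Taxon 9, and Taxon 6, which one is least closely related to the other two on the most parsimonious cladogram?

Taxon 6

The outgroup has state '0' for every character, so '1' is the derived state throughout.
Char. 1: derived state '1' in Taxon 1, Taxon 4, and Taxon 6 only — synapomorphy for {Taxon 1, Taxon 4, Taxon 6}.
Char. 2 (derived state '1') is shared by Taxon 4 and Taxon 6 — a synapomorphy uniting that clade.
Only Taxon 7 and Taxon 9 show the derived state '1' for Char. 3, supporting them as a clade.
Most parsimonious ingroup topology: ((Taxon 1,(Taxon 4,Taxon 6)),(Taxon 7,Taxon 9)).
Taxon 7 and Taxon 9 share a more recent common ancestor with each other than either does with Taxon 6, so Taxon 6 is the least closely related of the three.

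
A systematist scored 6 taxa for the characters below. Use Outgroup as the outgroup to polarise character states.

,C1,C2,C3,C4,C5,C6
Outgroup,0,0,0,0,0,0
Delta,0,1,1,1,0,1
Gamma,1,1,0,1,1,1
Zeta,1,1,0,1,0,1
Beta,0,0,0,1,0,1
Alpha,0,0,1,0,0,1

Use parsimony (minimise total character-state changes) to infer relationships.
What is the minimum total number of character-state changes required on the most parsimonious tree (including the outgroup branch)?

The outgroup has state '0' for every character, so '1' is the derived state throughout.
C1: derived state '1' in Gamma and Zeta only — synapomorphy for {Gamma, Zeta}.
C2 (derived state '1') is shared by Delta, Gamma, and Zeta — a synapomorphy uniting that clade.
C3 (state '1') occurs in Alpha and Delta but conflicts with the nesting implied by the other characters — most parsimoniously interpreted as homoplasy.
C4 (derived state '1') is shared by Beta, Delta, Gamma, and Zeta — a synapomorphy uniting that clade.
C5: derived state '1' in Gamma only — an autapomorphy, so it tells us nothing about relationships among taxa.
C6 (derived state '1') is shared by all ingroup taxa — unites the whole ingroup.
Most parsimonious ingroup topology: (((Delta,(Gamma,Zeta)),Beta),Alpha).
Changes per character on this tree: C1: 1; C2: 1; C3: 2; C4: 1; C5: 1; C6: 1.
Total = 7.

7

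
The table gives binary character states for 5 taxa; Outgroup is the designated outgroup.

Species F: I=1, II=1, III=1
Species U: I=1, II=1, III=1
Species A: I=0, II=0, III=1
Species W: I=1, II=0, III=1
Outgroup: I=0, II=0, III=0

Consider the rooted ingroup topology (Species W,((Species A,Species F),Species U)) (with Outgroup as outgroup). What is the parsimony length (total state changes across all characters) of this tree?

5

Map each character onto (Species W,((Species A,Species F),Species U)) (rooted by Outgroup) and count the minimum state changes it requires (Fitch parsimony):
I: 2; II: 2; III: 1.
Total tree length = 5.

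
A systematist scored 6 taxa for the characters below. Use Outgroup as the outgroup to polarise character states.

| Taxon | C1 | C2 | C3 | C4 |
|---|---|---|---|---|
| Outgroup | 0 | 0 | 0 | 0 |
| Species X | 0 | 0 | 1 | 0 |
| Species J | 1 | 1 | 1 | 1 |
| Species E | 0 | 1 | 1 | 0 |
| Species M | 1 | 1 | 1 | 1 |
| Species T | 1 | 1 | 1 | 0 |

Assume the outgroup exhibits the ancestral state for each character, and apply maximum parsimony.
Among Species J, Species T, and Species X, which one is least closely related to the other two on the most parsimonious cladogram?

The outgroup has state '0' for every character, so '1' is the derived state throughout.
Only Species J, Species M, and Species T show the derived state '1' for C1, supporting them as a clade.
Only Species E, Species J, Species M, and Species T show the derived state '1' for C2, supporting them as a clade.
All ingroup taxa share the derived state '1' for C3; it defines the ingroup but does not resolve relationships within it.
C4 (derived state '1') is shared by Species J and Species M — a synapomorphy uniting that clade.
Most parsimonious ingroup topology: (Species X,(((Species J,Species M),Species T),Species E)).
Species T and Species J share a more recent common ancestor with each other than either does with Species X, so Species X is the least closely related of the three.

Species X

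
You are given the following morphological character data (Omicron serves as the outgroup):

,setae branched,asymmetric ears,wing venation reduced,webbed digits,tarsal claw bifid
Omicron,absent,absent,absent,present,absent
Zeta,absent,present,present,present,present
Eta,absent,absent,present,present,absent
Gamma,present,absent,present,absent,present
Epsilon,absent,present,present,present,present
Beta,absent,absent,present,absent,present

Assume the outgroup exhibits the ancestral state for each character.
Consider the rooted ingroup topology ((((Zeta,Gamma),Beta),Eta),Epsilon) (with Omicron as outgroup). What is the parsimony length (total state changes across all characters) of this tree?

8

Map each character onto ((((Zeta,Gamma),Beta),Eta),Epsilon) (rooted by Omicron) and count the minimum state changes it requires (Fitch parsimony):
setae branched: 1; asymmetric ears: 2; wing venation reduced: 1; webbed digits: 2; tarsal claw bifid: 2.
Total tree length = 8.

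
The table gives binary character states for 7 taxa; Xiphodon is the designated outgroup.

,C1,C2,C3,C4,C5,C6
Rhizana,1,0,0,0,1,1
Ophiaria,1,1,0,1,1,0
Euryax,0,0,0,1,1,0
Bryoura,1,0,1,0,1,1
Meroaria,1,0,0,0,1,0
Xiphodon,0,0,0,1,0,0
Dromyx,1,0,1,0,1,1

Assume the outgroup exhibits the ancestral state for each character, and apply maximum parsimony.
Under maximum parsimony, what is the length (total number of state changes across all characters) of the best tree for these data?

Character polarity is set by the outgroup: the derived state is whichever differs from the outgroup's state, so for C4 the derived state is '0', and for the remaining characters it is '1'.
C1 (derived state '1') is shared by Bryoura, Dromyx, Meroaria, Ophiaria, and Rhizana — a synapomorphy uniting that clade.
C2: derived state '1' in Ophiaria only — an autapomorphy, so it tells us nothing about relationships among taxa.
Only Bryoura and Dromyx show the derived state '1' for C3, supporting them as a clade.
C4: derived state '0' in Bryoura, Dromyx, Meroaria, and Rhizana only — synapomorphy for {Bryoura, Dromyx, Meroaria, Rhizana}.
All ingroup taxa share the derived state '1' for C5; it defines the ingroup but does not resolve relationships within it.
C6: derived state '1' in Bryoura, Dromyx, and Rhizana only — synapomorphy for {Bryoura, Dromyx, Rhizana}.
Most parsimonious ingroup topology: (((Meroaria,(Rhizana,(Bryoura,Dromyx))),Ophiaria),Euryax).
Changes per character on this tree: C1: 1; C2: 1; C3: 1; C4: 1; C5: 1; C6: 1.
Total = 6.

6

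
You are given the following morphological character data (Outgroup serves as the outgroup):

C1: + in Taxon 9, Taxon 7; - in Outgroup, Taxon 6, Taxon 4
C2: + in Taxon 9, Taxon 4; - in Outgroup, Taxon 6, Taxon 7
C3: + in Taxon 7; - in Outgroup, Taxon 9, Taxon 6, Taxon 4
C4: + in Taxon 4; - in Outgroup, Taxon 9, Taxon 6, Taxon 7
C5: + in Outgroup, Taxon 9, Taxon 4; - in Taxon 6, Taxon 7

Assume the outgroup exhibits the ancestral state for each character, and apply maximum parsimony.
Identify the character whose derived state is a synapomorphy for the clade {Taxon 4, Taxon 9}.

C2

Character polarity is set by the outgroup: the derived state is whichever differs from the outgroup's state, so for C5 the derived state is '-', and for the remaining characters it is '+'.
C1 (state '+') occurs in Taxon 7 and Taxon 9 but conflicts with the nesting implied by the other characters — most parsimoniously interpreted as homoplasy.
C2: derived state '+' in Taxon 4 and Taxon 9 only — synapomorphy for {Taxon 4, Taxon 9}.
C3: derived state '+' in Taxon 7 only — an autapomorphy, so it tells us nothing about relationships among taxa.
C4: derived state '+' in Taxon 4 only — an autapomorphy, so it tells us nothing about relationships among taxa.
C5: derived state '-' in Taxon 6 and Taxon 7 only — synapomorphy for {Taxon 6, Taxon 7}.
Most parsimonious ingroup topology: ((Taxon 9,Taxon 4),(Taxon 6,Taxon 7)).
The clade {Taxon 4, Taxon 9} is supported by C2: its derived state '+' occurs in exactly those taxa and in no other taxon (including the outgroup).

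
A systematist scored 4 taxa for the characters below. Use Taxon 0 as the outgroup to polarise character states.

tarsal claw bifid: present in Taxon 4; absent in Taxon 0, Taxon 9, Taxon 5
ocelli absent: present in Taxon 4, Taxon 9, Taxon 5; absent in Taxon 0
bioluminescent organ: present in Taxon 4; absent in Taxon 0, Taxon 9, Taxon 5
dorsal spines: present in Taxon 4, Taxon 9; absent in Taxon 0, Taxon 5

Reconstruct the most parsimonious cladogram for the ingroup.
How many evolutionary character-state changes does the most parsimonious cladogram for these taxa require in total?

The outgroup has state 'absent' for every character, so 'present' is the derived state throughout.
tarsal claw bifid (derived state 'present') is unique to Taxon 4 (autapomorphy; uninformative for grouping).
ocelli absent (derived state 'present') is shared by all ingroup taxa — unites the whole ingroup.
bioluminescent organ: derived state 'present' in Taxon 4 only — an autapomorphy, so it tells us nothing about relationships among taxa.
dorsal spines: derived state 'present' in Taxon 4 and Taxon 9 only — synapomorphy for {Taxon 4, Taxon 9}.
Most parsimonious ingroup topology: ((Taxon 4,Taxon 9),Taxon 5).
Changes per character on this tree: tarsal claw bifid: 1; ocelli absent: 1; bioluminescent organ: 1; dorsal spines: 1.
Total = 4.

4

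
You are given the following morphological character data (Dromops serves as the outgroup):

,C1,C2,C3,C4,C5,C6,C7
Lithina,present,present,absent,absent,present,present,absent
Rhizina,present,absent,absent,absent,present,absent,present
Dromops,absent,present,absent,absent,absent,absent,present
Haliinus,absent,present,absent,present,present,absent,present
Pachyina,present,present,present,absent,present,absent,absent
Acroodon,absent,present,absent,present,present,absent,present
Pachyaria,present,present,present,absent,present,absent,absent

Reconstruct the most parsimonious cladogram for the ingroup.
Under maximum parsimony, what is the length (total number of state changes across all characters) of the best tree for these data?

Character polarity is set by the outgroup: the derived state is whichever differs from the outgroup's state, so for C2, C7 the derived state is 'absent', and for the remaining characters it is 'present'.
Only Lithina, Pachyaria, Pachyina, and Rhizina show the derived state 'present' for C1, supporting them as a clade.
C2 (derived state 'absent') is unique to Rhizina (autapomorphy; uninformative for grouping).
C3: derived state 'present' in Pachyaria and Pachyina only — synapomorphy for {Pachyaria, Pachyina}.
C4 (derived state 'present') is shared by Acroodon and Haliinus — a synapomorphy uniting that clade.
C5 (derived state 'present') is shared by all ingroup taxa — unites the whole ingroup.
C6 (derived state 'present') is unique to Lithina (autapomorphy; uninformative for grouping).
C7 (derived state 'absent') is shared by Lithina, Pachyaria, and Pachyina — a synapomorphy uniting that clade.
Most parsimonious ingroup topology: ((((Pachyaria,Pachyina),Lithina),Rhizina),(Acroodon,Haliinus)).
Changes per character on this tree: C1: 1; C2: 1; C3: 1; C4: 1; C5: 1; C6: 1; C7: 1.
Total = 7.

7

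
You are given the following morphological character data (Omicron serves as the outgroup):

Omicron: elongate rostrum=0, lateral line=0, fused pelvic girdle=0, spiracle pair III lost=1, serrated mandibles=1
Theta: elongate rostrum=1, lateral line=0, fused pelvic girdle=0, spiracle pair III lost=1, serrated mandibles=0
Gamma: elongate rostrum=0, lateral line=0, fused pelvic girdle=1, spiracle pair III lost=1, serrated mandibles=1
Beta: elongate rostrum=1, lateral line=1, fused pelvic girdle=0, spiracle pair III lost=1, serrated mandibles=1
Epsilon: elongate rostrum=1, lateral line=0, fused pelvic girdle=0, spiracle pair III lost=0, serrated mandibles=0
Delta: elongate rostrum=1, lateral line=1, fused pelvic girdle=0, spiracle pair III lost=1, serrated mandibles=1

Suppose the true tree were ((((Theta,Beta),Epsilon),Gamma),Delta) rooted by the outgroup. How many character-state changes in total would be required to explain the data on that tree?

Map each character onto ((((Theta,Beta),Epsilon),Gamma),Delta) (rooted by Omicron) and count the minimum state changes it requires (Fitch parsimony):
elongate rostrum: 2; lateral line: 2; fused pelvic girdle: 1; spiracle pair III lost: 1; serrated mandibles: 2.
Total tree length = 8.

8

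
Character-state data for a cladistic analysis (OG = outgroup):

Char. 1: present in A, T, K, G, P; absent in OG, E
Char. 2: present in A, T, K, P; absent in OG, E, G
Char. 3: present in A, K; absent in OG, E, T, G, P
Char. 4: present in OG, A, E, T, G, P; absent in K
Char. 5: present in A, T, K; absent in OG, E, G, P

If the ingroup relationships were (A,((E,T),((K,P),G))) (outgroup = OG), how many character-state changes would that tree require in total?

11

Map each character onto (A,((E,T),((K,P),G))) (rooted by OG) and count the minimum state changes it requires (Fitch parsimony):
Char. 1: 2; Char. 2: 3; Char. 3: 2; Char. 4: 1; Char. 5: 3.
Total tree length = 11.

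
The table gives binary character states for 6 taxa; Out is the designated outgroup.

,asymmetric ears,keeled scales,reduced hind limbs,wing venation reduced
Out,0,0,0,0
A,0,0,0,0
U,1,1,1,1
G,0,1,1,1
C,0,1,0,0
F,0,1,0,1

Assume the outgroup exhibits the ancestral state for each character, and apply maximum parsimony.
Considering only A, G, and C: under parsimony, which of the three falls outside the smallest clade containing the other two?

A

The outgroup has state '0' for every character, so '1' is the derived state throughout.
asymmetric ears (derived state '1') is unique to U (autapomorphy; uninformative for grouping).
keeled scales (derived state '1') is shared by C, F, G, and U — a synapomorphy uniting that clade.
reduced hind limbs (derived state '1') is shared by G and U — a synapomorphy uniting that clade.
wing venation reduced: derived state '1' in F, G, and U only — synapomorphy for {F, G, U}.
Most parsimonious ingroup topology: (A,(((U,G),F),C)).
G and C share a more recent common ancestor with each other than either does with A, so A is the least closely related of the three.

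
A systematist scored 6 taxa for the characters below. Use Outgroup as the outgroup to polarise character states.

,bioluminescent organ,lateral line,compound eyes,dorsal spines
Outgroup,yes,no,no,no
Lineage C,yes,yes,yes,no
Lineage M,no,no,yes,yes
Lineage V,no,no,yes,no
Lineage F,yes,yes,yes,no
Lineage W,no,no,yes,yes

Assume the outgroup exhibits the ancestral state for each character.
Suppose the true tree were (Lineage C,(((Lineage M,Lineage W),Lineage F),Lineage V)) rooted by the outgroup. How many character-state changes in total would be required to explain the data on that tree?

6

Map each character onto (Lineage C,(((Lineage M,Lineage W),Lineage F),Lineage V)) (rooted by Outgroup) and count the minimum state changes it requires (Fitch parsimony):
bioluminescent organ: 2; lateral line: 2; compound eyes: 1; dorsal spines: 1.
Total tree length = 6.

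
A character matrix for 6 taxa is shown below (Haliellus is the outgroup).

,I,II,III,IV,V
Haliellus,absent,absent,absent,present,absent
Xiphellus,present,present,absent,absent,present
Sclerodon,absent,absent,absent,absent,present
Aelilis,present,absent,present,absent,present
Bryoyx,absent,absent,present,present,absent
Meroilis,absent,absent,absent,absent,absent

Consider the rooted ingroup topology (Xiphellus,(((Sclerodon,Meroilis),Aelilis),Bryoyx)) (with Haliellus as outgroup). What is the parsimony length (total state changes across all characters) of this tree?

10

Map each character onto (Xiphellus,(((Sclerodon,Meroilis),Aelilis),Bryoyx)) (rooted by Haliellus) and count the minimum state changes it requires (Fitch parsimony):
I: 2; II: 1; III: 2; IV: 2; V: 3.
Total tree length = 10.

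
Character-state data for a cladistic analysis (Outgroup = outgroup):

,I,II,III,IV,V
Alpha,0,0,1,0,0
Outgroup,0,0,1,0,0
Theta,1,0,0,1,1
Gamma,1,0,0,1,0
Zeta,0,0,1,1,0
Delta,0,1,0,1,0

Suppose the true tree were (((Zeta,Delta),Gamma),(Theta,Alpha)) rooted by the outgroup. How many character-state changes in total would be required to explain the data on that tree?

Map each character onto (((Zeta,Delta),Gamma),(Theta,Alpha)) (rooted by Outgroup) and count the minimum state changes it requires (Fitch parsimony):
I: 2; II: 1; III: 3; IV: 2; V: 1.
Total tree length = 9.

9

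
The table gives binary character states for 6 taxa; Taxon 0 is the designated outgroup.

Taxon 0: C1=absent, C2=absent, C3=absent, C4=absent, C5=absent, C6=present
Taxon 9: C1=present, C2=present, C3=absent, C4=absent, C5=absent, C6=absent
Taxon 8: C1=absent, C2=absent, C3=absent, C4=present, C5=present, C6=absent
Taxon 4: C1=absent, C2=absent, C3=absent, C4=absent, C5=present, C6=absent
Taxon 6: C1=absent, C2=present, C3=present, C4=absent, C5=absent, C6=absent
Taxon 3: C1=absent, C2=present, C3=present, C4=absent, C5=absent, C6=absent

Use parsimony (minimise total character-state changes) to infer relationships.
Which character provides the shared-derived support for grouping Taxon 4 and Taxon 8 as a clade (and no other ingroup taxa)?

C5

Character polarity is set by the outgroup: the derived state is whichever differs from the outgroup's state, so for C6 the derived state is 'absent', and for the remaining characters it is 'present'.
C1 (derived state 'present') is unique to Taxon 9 (autapomorphy; uninformative for grouping).
C2 (derived state 'present') is shared by Taxon 3, Taxon 6, and Taxon 9 — a synapomorphy uniting that clade.
C3: derived state 'present' in Taxon 3 and Taxon 6 only — synapomorphy for {Taxon 3, Taxon 6}.
C4 (derived state 'present') is unique to Taxon 8 (autapomorphy; uninformative for grouping).
C5: derived state 'present' in Taxon 4 and Taxon 8 only — synapomorphy for {Taxon 4, Taxon 8}.
All ingroup taxa share the derived state 'absent' for C6; it defines the ingroup but does not resolve relationships within it.
Most parsimonious ingroup topology: ((Taxon 9,(Taxon 6,Taxon 3)),(Taxon 8,Taxon 4)).
The clade {Taxon 4, Taxon 8} is supported by C5: its derived state 'present' occurs in exactly those taxa and in no other taxon (including the outgroup).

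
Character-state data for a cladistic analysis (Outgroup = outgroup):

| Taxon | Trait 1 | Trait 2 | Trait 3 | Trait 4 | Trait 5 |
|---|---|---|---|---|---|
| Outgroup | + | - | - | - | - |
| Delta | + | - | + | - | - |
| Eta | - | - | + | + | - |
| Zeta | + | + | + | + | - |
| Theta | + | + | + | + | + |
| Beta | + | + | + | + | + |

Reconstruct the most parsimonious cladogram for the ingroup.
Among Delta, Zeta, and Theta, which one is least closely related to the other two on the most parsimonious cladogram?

Character polarity is set by the outgroup: the derived state is whichever differs from the outgroup's state, so for Trait 1 the derived state is '-', and for the remaining characters it is '+'.
Trait 1: derived state '-' in Eta only — an autapomorphy, so it tells us nothing about relationships among taxa.
Trait 2 (derived state '+') is shared by Beta, Theta, and Zeta — a synapomorphy uniting that clade.
Trait 3 (derived state '+') is shared by all ingroup taxa — unites the whole ingroup.
Trait 4 (derived state '+') is shared by Beta, Eta, Theta, and Zeta — a synapomorphy uniting that clade.
Trait 5 (derived state '+') is shared by Beta and Theta — a synapomorphy uniting that clade.
Most parsimonious ingroup topology: (Delta,(Eta,(Zeta,(Theta,Beta)))).
Theta and Zeta share a more recent common ancestor with each other than either does with Delta, so Delta is the least closely related of the three.

Delta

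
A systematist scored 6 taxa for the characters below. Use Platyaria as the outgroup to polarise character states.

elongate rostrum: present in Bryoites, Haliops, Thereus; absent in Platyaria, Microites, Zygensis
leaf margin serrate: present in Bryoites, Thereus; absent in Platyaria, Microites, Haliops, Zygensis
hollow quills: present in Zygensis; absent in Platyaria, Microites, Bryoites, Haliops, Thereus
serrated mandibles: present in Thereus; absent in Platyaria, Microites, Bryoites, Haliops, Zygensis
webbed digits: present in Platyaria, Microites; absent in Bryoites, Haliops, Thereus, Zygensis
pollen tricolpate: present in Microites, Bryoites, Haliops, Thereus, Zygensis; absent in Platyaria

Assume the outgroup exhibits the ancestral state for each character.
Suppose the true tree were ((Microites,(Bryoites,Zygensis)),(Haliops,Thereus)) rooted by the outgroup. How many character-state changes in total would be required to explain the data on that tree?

Map each character onto ((Microites,(Bryoites,Zygensis)),(Haliops,Thereus)) (rooted by Platyaria) and count the minimum state changes it requires (Fitch parsimony):
elongate rostrum: 2; leaf margin serrate: 2; hollow quills: 1; serrated mandibles: 1; webbed digits: 2; pollen tricolpate: 1.
Total tree length = 9.

9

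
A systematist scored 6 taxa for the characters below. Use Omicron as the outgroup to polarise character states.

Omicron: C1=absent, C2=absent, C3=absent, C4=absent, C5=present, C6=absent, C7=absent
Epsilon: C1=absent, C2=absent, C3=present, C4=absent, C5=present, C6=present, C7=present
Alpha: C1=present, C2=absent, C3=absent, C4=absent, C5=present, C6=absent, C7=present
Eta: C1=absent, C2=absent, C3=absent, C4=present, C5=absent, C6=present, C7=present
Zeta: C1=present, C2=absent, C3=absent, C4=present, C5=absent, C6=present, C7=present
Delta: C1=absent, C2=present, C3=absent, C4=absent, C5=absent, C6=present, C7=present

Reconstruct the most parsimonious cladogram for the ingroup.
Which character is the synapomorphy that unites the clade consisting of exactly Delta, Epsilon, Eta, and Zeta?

C6

Character polarity is set by the outgroup: the derived state is whichever differs from the outgroup's state, so for C5 the derived state is 'absent', and for the remaining characters it is 'present'.
C1 (state 'present') occurs in Alpha and Zeta but conflicts with the nesting implied by the other characters — most parsimoniously interpreted as homoplasy.
C2: derived state 'present' in Delta only — an autapomorphy, so it tells us nothing about relationships among taxa.
C3 (derived state 'present') is unique to Epsilon (autapomorphy; uninformative for grouping).
C4: derived state 'present' in Eta and Zeta only — synapomorphy for {Eta, Zeta}.
C5 (derived state 'absent') is shared by Delta, Eta, and Zeta — a synapomorphy uniting that clade.
Only Delta, Epsilon, Eta, and Zeta show the derived state 'present' for C6, supporting them as a clade.
All ingroup taxa share the derived state 'present' for C7; it defines the ingroup but does not resolve relationships within it.
Most parsimonious ingroup topology: ((Epsilon,((Eta,Zeta),Delta)),Alpha).
The clade {Delta, Epsilon, Eta, Zeta} is supported by C6: its derived state 'present' occurs in exactly those taxa and in no other taxon (including the outgroup).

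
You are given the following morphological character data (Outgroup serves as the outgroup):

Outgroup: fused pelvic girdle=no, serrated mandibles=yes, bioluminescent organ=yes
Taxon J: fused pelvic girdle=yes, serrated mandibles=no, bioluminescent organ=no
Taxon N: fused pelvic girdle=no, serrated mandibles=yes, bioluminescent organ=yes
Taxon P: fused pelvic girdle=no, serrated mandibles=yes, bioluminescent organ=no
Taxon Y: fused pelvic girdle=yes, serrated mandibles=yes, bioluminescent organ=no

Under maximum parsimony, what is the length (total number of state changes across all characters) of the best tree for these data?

Character polarity is set by the outgroup: the derived state is whichever differs from the outgroup's state, so for serrated mandibles, bioluminescent organ the derived state is 'no', and for the remaining characters it is 'yes'.
fused pelvic girdle: derived state 'yes' in Taxon J and Taxon Y only — synapomorphy for {Taxon J, Taxon Y}.
serrated mandibles: derived state 'no' in Taxon J only — an autapomorphy, so it tells us nothing about relationships among taxa.
bioluminescent organ: derived state 'no' in Taxon J, Taxon P, and Taxon Y only — synapomorphy for {Taxon J, Taxon P, Taxon Y}.
Most parsimonious ingroup topology: (((Taxon J,Taxon Y),Taxon P),Taxon N).
Changes per character on this tree: fused pelvic girdle: 1; serrated mandibles: 1; bioluminescent organ: 1.
Total = 3.

3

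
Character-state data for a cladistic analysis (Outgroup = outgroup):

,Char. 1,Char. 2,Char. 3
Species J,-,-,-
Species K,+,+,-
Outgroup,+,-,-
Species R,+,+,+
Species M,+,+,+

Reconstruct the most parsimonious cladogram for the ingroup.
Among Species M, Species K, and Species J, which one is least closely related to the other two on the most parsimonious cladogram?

Character polarity is set by the outgroup: the derived state is whichever differs from the outgroup's state, so for Char. 1 the derived state is '-', and for the remaining characters it is '+'.
Char. 1: derived state '-' in Species J only — an autapomorphy, so it tells us nothing about relationships among taxa.
Only Species K, Species M, and Species R show the derived state '+' for Char. 2, supporting them as a clade.
Char. 3 (derived state '+') is shared by Species M and Species R — a synapomorphy uniting that clade.
Most parsimonious ingroup topology: (((Species M,Species R),Species K),Species J).
Species K and Species M share a more recent common ancestor with each other than either does with Species J, so Species J is the least closely related of the three.

Species J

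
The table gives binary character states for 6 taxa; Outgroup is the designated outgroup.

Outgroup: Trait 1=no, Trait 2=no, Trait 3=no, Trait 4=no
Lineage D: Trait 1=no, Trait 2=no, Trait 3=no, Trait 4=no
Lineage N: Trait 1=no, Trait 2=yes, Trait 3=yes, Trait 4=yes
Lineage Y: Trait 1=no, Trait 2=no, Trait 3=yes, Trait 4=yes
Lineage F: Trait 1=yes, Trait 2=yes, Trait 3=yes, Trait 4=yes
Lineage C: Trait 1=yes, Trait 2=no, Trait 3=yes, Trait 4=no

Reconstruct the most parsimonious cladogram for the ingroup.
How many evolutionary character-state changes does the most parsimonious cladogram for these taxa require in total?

The outgroup has state 'no' for every character, so 'yes' is the derived state throughout.
Trait 1 groups Lineage C and Lineage F, which is incompatible with the clades supported by the remaining characters; treating it as convergent (homoplasy) costs fewer steps than any alternative tree.
Trait 2 (derived state 'yes') is shared by Lineage F and Lineage N — a synapomorphy uniting that clade.
Trait 3 (derived state 'yes') is shared by Lineage C, Lineage F, Lineage N, and Lineage Y — a synapomorphy uniting that clade.
Trait 4 (derived state 'yes') is shared by Lineage F, Lineage N, and Lineage Y — a synapomorphy uniting that clade.
Most parsimonious ingroup topology: (Lineage D,(((Lineage N,Lineage F),Lineage Y),Lineage C)).
Changes per character on this tree: Trait 1: 2; Trait 2: 1; Trait 3: 1; Trait 4: 1.
Total = 5.

5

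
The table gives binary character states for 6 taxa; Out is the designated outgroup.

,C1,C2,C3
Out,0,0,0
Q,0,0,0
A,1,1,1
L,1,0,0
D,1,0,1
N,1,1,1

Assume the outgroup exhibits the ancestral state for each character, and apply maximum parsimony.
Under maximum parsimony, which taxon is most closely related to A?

The outgroup has state '0' for every character, so '1' is the derived state throughout.
C1: derived state '1' in A, D, L, and N only — synapomorphy for {A, D, L, N}.
C2 (derived state '1') is shared by A and N — a synapomorphy uniting that clade.
C3: derived state '1' in A, D, and N only — synapomorphy for {A, D, N}.
Most parsimonious ingroup topology: (Q,(((A,N),D),L)).
A and N form a cherry on this tree, so they are sister taxa.

N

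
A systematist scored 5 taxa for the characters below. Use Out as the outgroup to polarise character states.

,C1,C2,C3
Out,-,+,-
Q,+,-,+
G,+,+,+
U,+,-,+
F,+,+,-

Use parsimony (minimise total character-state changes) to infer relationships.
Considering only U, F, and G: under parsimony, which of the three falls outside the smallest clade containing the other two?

F

Character polarity is set by the outgroup: the derived state is whichever differs from the outgroup's state, so for C2 the derived state is '-', and for the remaining characters it is '+'.
C1 (derived state '+') is shared by all ingroup taxa — unites the whole ingroup.
C2: derived state '-' in Q and U only — synapomorphy for {Q, U}.
C3 (derived state '+') is shared by G, Q, and U — a synapomorphy uniting that clade.
Most parsimonious ingroup topology: (((Q,U),G),F).
U and G share a more recent common ancestor with each other than either does with F, so F is the least closely related of the three.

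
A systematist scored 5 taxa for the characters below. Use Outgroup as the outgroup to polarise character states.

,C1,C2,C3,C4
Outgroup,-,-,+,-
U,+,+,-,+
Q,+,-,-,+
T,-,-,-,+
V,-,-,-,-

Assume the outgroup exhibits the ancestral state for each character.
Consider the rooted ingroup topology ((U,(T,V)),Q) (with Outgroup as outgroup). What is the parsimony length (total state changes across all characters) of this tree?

Map each character onto ((U,(T,V)),Q) (rooted by Outgroup) and count the minimum state changes it requires (Fitch parsimony):
C1: 2; C2: 1; C3: 1; C4: 2.
Total tree length = 6.

6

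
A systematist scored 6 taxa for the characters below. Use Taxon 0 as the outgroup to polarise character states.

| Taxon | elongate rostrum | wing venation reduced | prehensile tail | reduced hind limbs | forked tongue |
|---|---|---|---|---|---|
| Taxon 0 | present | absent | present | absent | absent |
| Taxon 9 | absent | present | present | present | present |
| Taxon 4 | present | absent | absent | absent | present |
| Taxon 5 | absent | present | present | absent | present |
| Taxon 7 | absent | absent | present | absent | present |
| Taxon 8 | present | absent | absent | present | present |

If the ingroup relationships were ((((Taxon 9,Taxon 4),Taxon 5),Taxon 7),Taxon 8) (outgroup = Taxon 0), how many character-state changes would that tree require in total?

Map each character onto ((((Taxon 9,Taxon 4),Taxon 5),Taxon 7),Taxon 8) (rooted by Taxon 0) and count the minimum state changes it requires (Fitch parsimony):
elongate rostrum: 2; wing venation reduced: 2; prehensile tail: 2; reduced hind limbs: 2; forked tongue: 1.
Total tree length = 9.

9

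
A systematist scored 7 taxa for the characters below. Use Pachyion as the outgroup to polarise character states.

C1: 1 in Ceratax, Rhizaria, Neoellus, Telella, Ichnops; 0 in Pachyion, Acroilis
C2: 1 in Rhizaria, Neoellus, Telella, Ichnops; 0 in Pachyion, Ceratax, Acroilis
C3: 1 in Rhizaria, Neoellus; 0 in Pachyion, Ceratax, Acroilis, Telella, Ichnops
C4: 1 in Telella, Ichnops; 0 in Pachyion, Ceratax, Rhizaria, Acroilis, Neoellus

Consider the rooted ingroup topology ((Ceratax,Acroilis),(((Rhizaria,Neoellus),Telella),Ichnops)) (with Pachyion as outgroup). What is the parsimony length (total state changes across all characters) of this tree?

Map each character onto ((Ceratax,Acroilis),(((Rhizaria,Neoellus),Telella),Ichnops)) (rooted by Pachyion) and count the minimum state changes it requires (Fitch parsimony):
C1: 2; C2: 1; C3: 1; C4: 2.
Total tree length = 6.

6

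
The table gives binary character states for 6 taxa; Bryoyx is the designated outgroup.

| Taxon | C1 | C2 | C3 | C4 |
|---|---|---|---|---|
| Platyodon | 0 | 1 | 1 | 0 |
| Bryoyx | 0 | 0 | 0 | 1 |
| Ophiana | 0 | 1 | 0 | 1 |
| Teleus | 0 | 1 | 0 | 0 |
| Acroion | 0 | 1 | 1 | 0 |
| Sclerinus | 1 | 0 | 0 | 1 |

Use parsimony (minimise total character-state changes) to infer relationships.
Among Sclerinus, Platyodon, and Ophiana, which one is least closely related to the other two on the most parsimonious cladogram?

Sclerinus

Character polarity is set by the outgroup: the derived state is whichever differs from the outgroup's state, so for C4 the derived state is '0', and for the remaining characters it is '1'.
C1: derived state '1' in Sclerinus only — an autapomorphy, so it tells us nothing about relationships among taxa.
Only Acroion, Ophiana, Platyodon, and Teleus show the derived state '1' for C2, supporting them as a clade.
C3 (derived state '1') is shared by Acroion and Platyodon — a synapomorphy uniting that clade.
C4: derived state '0' in Acroion, Platyodon, and Teleus only — synapomorphy for {Acroion, Platyodon, Teleus}.
Most parsimonious ingroup topology: ((Ophiana,(Teleus,(Platyodon,Acroion))),Sclerinus).
Platyodon and Ophiana share a more recent common ancestor with each other than either does with Sclerinus, so Sclerinus is the least closely related of the three.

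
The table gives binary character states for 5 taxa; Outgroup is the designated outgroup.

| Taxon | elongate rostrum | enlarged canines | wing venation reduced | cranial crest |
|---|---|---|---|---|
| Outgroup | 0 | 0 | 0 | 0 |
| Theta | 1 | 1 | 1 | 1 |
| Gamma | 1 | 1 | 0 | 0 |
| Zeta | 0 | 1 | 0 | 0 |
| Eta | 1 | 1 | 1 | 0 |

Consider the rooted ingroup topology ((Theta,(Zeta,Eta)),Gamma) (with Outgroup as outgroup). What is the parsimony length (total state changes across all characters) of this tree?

6

Map each character onto ((Theta,(Zeta,Eta)),Gamma) (rooted by Outgroup) and count the minimum state changes it requires (Fitch parsimony):
elongate rostrum: 2; enlarged canines: 1; wing venation reduced: 2; cranial crest: 1.
Total tree length = 6.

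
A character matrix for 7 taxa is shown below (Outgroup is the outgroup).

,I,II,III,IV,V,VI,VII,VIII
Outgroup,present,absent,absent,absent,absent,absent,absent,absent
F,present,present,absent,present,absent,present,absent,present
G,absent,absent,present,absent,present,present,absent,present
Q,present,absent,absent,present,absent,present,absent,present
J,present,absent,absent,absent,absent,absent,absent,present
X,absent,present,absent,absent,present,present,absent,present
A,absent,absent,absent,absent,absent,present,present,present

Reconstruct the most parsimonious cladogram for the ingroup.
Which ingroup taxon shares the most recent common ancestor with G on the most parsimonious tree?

X

Character polarity is set by the outgroup: the derived state is whichever differs from the outgroup's state, so for I the derived state is 'absent', and for the remaining characters it is 'present'.
Only A, G, and X show the derived state 'absent' for I, supporting them as a clade.
II groups F and X, which is incompatible with the clades supported by the remaining characters; treating it as convergent (homoplasy) costs fewer steps than any alternative tree.
III (derived state 'present') is unique to G (autapomorphy; uninformative for grouping).
IV: derived state 'present' in F and Q only — synapomorphy for {F, Q}.
Only G and X show the derived state 'present' for V, supporting them as a clade.
VI: derived state 'present' in A, F, G, Q, and X only — synapomorphy for {A, F, G, Q, X}.
VII (derived state 'present') is unique to A (autapomorphy; uninformative for grouping).
VIII (derived state 'present') is shared by all ingroup taxa — unites the whole ingroup.
Most parsimonious ingroup topology: (((F,Q),((G,X),A)),J).
G and X form a cherry on this tree, so they are sister taxa.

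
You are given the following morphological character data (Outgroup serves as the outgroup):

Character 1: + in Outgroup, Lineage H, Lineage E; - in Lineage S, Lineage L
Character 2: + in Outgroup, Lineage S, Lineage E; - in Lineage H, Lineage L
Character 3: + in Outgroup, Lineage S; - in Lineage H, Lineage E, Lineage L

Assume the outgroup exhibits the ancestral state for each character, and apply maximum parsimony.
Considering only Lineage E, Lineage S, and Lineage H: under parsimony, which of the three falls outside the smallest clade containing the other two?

Lineage S

The outgroup has state '+' for every character, so '-' is the derived state throughout.
Character 1 groups Lineage L and Lineage S, which is incompatible with the clades supported by the remaining characters; treating it as convergent (homoplasy) costs fewer steps than any alternative tree.
Character 2: derived state '-' in Lineage H and Lineage L only — synapomorphy for {Lineage H, Lineage L}.
Only Lineage E, Lineage H, and Lineage L show the derived state '-' for Character 3, supporting them as a clade.
Most parsimonious ingroup topology: (Lineage S,((Lineage H,Lineage L),Lineage E)).
Lineage E and Lineage H share a more recent common ancestor with each other than either does with Lineage S, so Lineage S is the least closely related of the three.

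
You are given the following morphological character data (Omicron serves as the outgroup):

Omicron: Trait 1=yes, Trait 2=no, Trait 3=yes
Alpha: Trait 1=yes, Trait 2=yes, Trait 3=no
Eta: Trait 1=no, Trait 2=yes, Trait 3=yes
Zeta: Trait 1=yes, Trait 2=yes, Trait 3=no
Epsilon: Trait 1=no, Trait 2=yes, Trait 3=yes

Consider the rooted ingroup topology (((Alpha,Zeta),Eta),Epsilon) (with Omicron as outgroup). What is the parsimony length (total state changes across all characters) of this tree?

Map each character onto (((Alpha,Zeta),Eta),Epsilon) (rooted by Omicron) and count the minimum state changes it requires (Fitch parsimony):
Trait 1: 2; Trait 2: 1; Trait 3: 1.
Total tree length = 4.

4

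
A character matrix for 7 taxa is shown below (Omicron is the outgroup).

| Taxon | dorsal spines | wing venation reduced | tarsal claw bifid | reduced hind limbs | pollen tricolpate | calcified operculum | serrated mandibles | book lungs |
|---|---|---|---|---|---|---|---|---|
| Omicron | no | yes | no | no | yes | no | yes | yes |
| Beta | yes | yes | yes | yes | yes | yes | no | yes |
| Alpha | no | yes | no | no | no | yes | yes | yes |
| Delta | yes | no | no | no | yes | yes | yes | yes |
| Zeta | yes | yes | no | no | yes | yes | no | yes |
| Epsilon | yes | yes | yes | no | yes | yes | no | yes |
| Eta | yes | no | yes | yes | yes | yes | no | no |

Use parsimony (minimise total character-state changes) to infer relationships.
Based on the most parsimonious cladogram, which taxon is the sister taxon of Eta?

Beta

Character polarity is set by the outgroup: the derived state is whichever differs from the outgroup's state, so for wing venation reduced, pollen tricolpate, serrated mandibles, book lungs the derived state is 'no', and for the remaining characters it is 'yes'.
Only Beta, Delta, Epsilon, Eta, and Zeta show the derived state 'yes' for dorsal spines, supporting them as a clade.
wing venation reduced (state 'no') occurs in Delta and Eta but conflicts with the nesting implied by the other characters — most parsimoniously interpreted as homoplasy.
tarsal claw bifid (derived state 'yes') is shared by Beta, Epsilon, and Eta — a synapomorphy uniting that clade.
reduced hind limbs (derived state 'yes') is shared by Beta and Eta — a synapomorphy uniting that clade.
pollen tricolpate (derived state 'no') is unique to Alpha (autapomorphy; uninformative for grouping).
calcified operculum (derived state 'yes') is shared by all ingroup taxa — unites the whole ingroup.
Only Beta, Epsilon, Eta, and Zeta show the derived state 'no' for serrated mandibles, supporting them as a clade.
book lungs: derived state 'no' in Eta only — an autapomorphy, so it tells us nothing about relationships among taxa.
Most parsimonious ingroup topology: (((((Beta,Eta),Epsilon),Zeta),Delta),Alpha).
Eta and Beta form a cherry on this tree, so they are sister taxa.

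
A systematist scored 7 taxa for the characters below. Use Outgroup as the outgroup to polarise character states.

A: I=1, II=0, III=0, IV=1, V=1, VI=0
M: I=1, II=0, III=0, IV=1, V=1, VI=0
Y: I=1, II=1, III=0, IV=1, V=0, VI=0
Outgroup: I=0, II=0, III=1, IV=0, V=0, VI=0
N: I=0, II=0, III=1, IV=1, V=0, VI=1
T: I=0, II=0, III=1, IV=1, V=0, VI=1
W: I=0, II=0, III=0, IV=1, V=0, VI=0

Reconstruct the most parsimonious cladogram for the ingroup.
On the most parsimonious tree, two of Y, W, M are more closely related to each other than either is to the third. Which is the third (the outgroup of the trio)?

W

Character polarity is set by the outgroup: the derived state is whichever differs from the outgroup's state, so for III the derived state is '0', and for the remaining characters it is '1'.
Only A, M, and Y show the derived state '1' for I, supporting them as a clade.
II: derived state '1' in Y only — an autapomorphy, so it tells us nothing about relationships among taxa.
III: derived state '0' in A, M, W, and Y only — synapomorphy for {A, M, W, Y}.
IV (derived state '1') is shared by all ingroup taxa — unites the whole ingroup.
Only A and M show the derived state '1' for V, supporting them as a clade.
Only N and T show the derived state '1' for VI, supporting them as a clade.
Most parsimonious ingroup topology: ((((M,A),Y),W),(N,T)).
M and Y share a more recent common ancestor with each other than either does with W, so W is the least closely related of the three.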